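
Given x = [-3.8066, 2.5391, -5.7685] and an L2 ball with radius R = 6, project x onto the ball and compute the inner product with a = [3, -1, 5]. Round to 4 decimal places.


Step 1: Compute ||x|| (intermediates to 6 decimals).
||x|| = sqrt((-3.8066)^2 + 2.5391^2 + (-5.7685)^2) = 7.362936
Step 2: Project.
Since ||x|| > R, scale = R/||x|| = 6/7.362936 = 0.814892, proj(x) = scale * x
proj(x) = [-3.101968, 2.069092, -4.700705]
Step 3: Dot product.
a^T * proj(x) = 3*(-3.101968) - 1*2.069092 + 5*(-4.700705) = -34.8785


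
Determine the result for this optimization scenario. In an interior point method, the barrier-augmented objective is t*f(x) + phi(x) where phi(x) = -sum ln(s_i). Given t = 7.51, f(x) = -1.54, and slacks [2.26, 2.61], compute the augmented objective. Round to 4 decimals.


Step 1: Compute log-barrier.
ln values: [0.8154, 0.9594]
phi = -(0.8154 + 0.9594) = -1.7747
Step 2: Compute augmented objective.
t*f(x) = 7.51*-1.54 = -11.5654
Total = -11.5654 - 1.7747 = -13.3401


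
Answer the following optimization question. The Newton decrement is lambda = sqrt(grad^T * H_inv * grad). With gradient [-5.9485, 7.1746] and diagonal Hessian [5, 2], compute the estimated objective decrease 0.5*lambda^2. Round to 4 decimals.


Step 1: H is diagonal, so H^(-1) * g = [-1.1897, 3.5873].
Step 2: g^T H^(-1) g = sum_i g_i^2 / H_ii
  = (-5.9485)^2/5 + (7.1746)^2/2
  = 7.0769 + 25.7374 = 32.8144
Step 3: Objective decrease = 0.5 * g^T H^(-1) g = 16.4072


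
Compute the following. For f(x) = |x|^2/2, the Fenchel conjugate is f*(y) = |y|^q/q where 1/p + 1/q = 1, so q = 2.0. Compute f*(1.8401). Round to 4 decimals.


The conjugate exponent q satisfies 1/p + 1/q = 1.
p = 2, so q = 2/(2 - 1) = 2.0
|y|^q = 1.8401^2.0 = 3.386
f*(1.8401) = 3.386 / 2.0 = 1.693


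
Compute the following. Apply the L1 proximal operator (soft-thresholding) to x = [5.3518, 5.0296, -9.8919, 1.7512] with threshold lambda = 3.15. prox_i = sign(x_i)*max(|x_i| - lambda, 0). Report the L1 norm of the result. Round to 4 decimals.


Soft-thresholding with lambda = 3.15:
prox(5.3518) = sign(5.3518)*max(|5.3518| - 3.15, 0) = 2.2018
prox(5.0296) = sign(5.0296)*max(|5.0296| - 3.15, 0) = 1.8796
prox(-9.8919) = sign(-9.8919)*max(|-9.8919| - 3.15, 0) = -6.7419
prox(1.7512) = sign(1.7512)*max(|1.7512| - 3.15, 0) = 0.0
prox(x) = [2.2018, 1.8796, -6.7419, 0.0]
||prox(x)||_1 = 2.2018 + 1.8796 + 6.7419 + 0.0 = 10.8233


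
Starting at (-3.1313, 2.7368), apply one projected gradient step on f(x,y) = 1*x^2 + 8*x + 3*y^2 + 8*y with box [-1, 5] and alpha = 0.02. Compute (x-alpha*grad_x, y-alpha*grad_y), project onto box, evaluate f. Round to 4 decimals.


Step 1: Compute gradient at (-3.1313, 2.7368).
grad_x = 2*1*-3.1313 + 8 = 1.7374
grad_y = 2*3*2.7368 + 8 = 24.4208
Step 2: Gradient step.
x_raw = -3.1313 - 0.02*1.7374 = -3.166
y_raw = 2.7368 - 0.02*24.4208 = 2.2484
Step 3: Project onto [-1, 5].
x_proj = clip(-3.166) = -1.0
y_proj = clip(2.2484) = 2.2484
Step 4: Evaluate f.
f(-1.0, 2.2484) = 26.1528


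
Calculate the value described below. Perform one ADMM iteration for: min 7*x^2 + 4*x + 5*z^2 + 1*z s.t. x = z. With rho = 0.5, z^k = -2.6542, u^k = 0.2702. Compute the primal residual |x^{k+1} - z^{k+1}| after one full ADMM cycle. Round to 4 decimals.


ADMM iteration with rho = 0.5, z^k = -2.6542, u^k = 0.2702
Step 1: x-update.
Minimize 7*x^2 + 4*x + (0.5/2)*(x + 2.6542 + 0.2702)^2
FOC: (2*7 + 0.5)*x = -4 + 0.5*(-2.6542 - 0.2702)
x^{k+1} = -0.3767
Step 2: z-update.
Minimize 5*z^2 + 1*z + (0.5/2)*(-0.3767 - z + 0.2702)^2
FOC: (2*5 + 0.5)*z = -1 + 0.5*(-0.3767 + 0.2702)
z^{k+1} = -0.1003
Step 3: u-update.
u^{k+1} = 0.2702 - 0.3767 + 0.1003 = -0.0062
Step 4: Primal residual = |-0.3767 + 0.1003| = 0.2764


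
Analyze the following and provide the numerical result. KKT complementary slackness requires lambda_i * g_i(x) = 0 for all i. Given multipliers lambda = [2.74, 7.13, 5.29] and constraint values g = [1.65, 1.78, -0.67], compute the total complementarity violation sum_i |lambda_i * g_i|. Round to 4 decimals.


KKT complementary slackness check:
lambda_1 * g_1 = 2.74 * 1.65 = 4.521
lambda_2 * g_2 = 7.13 * 1.78 = 12.6914
lambda_3 * g_3 = 5.29 * -0.67 = -3.5443
Total violation = 4.521 + 12.6914 + 3.5443 = 20.7567


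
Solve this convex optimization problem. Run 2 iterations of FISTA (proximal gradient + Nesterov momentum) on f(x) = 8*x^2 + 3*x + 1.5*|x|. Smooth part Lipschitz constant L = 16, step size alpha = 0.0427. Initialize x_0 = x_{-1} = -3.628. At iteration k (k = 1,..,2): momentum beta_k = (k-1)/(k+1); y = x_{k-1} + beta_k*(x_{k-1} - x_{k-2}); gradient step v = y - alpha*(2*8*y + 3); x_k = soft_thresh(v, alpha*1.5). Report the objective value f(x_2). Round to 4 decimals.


FISTA on f(x) = 8*x^2 + 3*x + 1.5*|x|
L = 16, alpha = 0.0427
Iteration 1: beta = 0.0, y = -3.628 + 0.0*(-3.628 + 3.628) = -3.628
  grad(y) = -55.048, v = y - alpha*grad = -1.2775
  prox(v) = soft_thresh(-1.2775, 0.0641) = -1.2134
Iteration 2: beta = 0.3333, y = -1.2134 + 0.3333*(-1.2134 + 3.628) = -0.4085
  grad(y) = -3.5365, v = y - alpha*grad = -0.2575
  prox(v) = soft_thresh(-0.2575, 0.0641) = -0.1935
f(x_2) = 8*(-0.1935)^2 + 3*(-0.1935) + 1.5*|-0.1935| = 0.0092


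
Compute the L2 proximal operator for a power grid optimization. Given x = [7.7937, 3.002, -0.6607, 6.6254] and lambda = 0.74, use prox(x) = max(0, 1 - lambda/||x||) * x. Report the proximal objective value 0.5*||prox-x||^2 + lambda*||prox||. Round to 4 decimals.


Step 1: Compute ||x||.
||x|| = 10.6811
Step 2: Compute scaling factor.
scale = max(0, 1 - 0.74/10.6811) = 0.9307
Step 3: prox(x) = [7.2537, 2.794, -0.6149, 6.1664]
||prox(x)|| = 9.9411
Step 4: Proximal objective.
0.5*||prox-x||^2 = 0.2738
lambda*||prox|| = 7.3564
Total = 7.6302


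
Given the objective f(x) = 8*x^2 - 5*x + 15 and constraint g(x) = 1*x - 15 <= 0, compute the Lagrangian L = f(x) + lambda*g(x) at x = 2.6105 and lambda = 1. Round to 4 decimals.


Step 1: Evaluate f(x).
f(2.6105) = 8*2.6105^2 - 5*2.6105 + 15 = 56.4652
Step 2: Evaluate g(x).
g(2.6105) = 1*2.6105 - 15 = -12.3895
Step 3: Compute Lagrangian.
L = 56.4652 + 1*-12.3895 = 44.0757


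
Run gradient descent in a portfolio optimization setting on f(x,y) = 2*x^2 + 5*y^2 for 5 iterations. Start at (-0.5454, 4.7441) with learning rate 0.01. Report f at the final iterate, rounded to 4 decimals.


Gradient descent on f(x,y) = 2*x^2 + 5*y^2.
Starting point: (-0.5454, 4.7441), alpha = 0.01
Step 1: grad_x = 2*2*-0.5454 = -2.1816, grad_y = 2*5*4.7441 = 47.441
  x_1 = -0.5454 - 0.01*-2.1816 = -0.5236
  y_1 = 4.7441 - 0.01*47.441 = 4.2697
Step 2: grad_x = 2*2*-0.5236 = -2.0943, grad_y = 2*5*4.2697 = 42.6969
  x_2 = -0.5236 - 0.01*-2.0943 = -0.5026
  y_2 = 4.2697 - 0.01*42.6969 = 3.8427
Step 3: grad_x = 2*2*-0.5026 = -2.0106, grad_y = 2*5*3.8427 = 38.4272
  x_3 = -0.5026 - 0.01*-2.0106 = -0.4825
  y_3 = 3.8427 - 0.01*38.4272 = 3.4584
Step 4: grad_x = 2*2*-0.4825 = -1.9301, grad_y = 2*5*3.4584 = 34.5845
  x_4 = -0.4825 - 0.01*-1.9301 = -0.4632
  y_4 = 3.4584 - 0.01*34.5845 = 3.1126
Step 5: grad_x = 2*2*-0.4632 = -1.8529, grad_y = 2*5*3.1126 = 31.126
  x_5 = -0.4632 - 0.01*-1.8529 = -0.4447
  y_5 = 3.1126 - 0.01*31.126 = 2.8013
f(-0.4447, 2.8013) = 2*(-0.4447)^2 + 5*2.8013^2 = 39.6332


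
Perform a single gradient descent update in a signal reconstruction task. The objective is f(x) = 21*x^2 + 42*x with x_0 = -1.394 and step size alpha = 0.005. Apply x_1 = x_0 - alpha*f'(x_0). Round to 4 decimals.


We compute the gradient at x_0 and apply the update.
f'(x) = 42*x + 42
f'(-1.394) = 42*-1.394 + 42 = -16.548
x_1 = -1.394 - 0.005*-16.548 = -1.3113


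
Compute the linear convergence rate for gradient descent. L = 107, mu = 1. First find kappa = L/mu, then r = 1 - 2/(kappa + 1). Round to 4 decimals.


Step 1: Compute the condition number.
kappa = L/mu = 107/1 = 107.0
Step 2: Compute the convergence rate.
r = 1 - 2/(kappa + 1) = 1 - 2*mu/(L + mu) = (L - mu)/(L + mu) = 106/108 = 0.9815


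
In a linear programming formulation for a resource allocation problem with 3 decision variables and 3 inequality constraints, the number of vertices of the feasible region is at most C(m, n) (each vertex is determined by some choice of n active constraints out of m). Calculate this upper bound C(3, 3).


Each vertex corresponds to some choice of n active constraints out of m, so the number of vertices is at most C(m, n) = m! / (n!(m-n)!).
m = 3, n = 3
Numerator: 3 * 2 * 1
Denominator: 3! = 6
C(3, 3) = 1


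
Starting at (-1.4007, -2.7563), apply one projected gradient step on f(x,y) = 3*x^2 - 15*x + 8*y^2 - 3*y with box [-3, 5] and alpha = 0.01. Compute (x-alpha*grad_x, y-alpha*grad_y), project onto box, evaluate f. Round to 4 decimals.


Step 1: Compute gradient at (-1.4007, -2.7563).
grad_x = 2*3*-1.4007 - 15 = -23.4042
grad_y = 2*8*-2.7563 - 3 = -47.1008
Step 2: Gradient step.
x_raw = -1.4007 - 0.01*-23.4042 = -1.1667
y_raw = -2.7563 - 0.01*-47.1008 = -2.2853
Step 3: Project onto [-3, 5].
x_proj = clip(-1.1667) = -1.1667
y_proj = clip(-2.2853) = -2.2853
Step 4: Evaluate f.
f(-1.1667, -2.2853) = 70.2195


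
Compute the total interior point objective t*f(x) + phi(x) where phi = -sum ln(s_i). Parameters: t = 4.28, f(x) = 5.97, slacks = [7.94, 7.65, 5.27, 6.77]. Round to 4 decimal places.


Step 1: Compute log-barrier.
ln values: [2.0719, 2.0347, 1.662, 1.9125]
phi = -(2.0719 + 2.0347 + 1.662 + 1.9125) = -7.6812
Step 2: Compute augmented objective.
t*f(x) = 4.28*5.97 = 25.5516
Total = 25.5516 - 7.6812 = 17.8704


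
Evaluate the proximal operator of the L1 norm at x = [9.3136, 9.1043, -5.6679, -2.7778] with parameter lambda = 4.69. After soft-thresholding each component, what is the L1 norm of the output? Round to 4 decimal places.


Soft-thresholding with lambda = 4.69:
prox(9.3136) = sign(9.3136)*max(|9.3136| - 4.69, 0) = 4.6236
prox(9.1043) = sign(9.1043)*max(|9.1043| - 4.69, 0) = 4.4143
prox(-5.6679) = sign(-5.6679)*max(|-5.6679| - 4.69, 0) = -0.9779
prox(-2.7778) = sign(-2.7778)*max(|-2.7778| - 4.69, 0) = 0.0
prox(x) = [4.6236, 4.4143, -0.9779, 0.0]
||prox(x)||_1 = 4.6236 + 4.4143 + 0.9779 + 0.0 = 10.0158


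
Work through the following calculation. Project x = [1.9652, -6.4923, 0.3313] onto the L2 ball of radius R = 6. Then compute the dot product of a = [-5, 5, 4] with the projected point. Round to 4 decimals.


Step 1: Compute ||x|| (intermediates to 6 decimals).
||x|| = sqrt(1.9652^2 + (-6.4923)^2 + 0.3313^2) = 6.791298
Step 2: Project.
Since ||x|| > R, scale = R/||x|| = 6/6.791298 = 0.883484, proj(x) = scale * x
proj(x) = [1.736223, -5.735843, 0.292698]
Step 3: Dot product.
a^T * proj(x) = -5*1.736223 + 5*(-5.735843) + 4*0.292698 = -36.1895


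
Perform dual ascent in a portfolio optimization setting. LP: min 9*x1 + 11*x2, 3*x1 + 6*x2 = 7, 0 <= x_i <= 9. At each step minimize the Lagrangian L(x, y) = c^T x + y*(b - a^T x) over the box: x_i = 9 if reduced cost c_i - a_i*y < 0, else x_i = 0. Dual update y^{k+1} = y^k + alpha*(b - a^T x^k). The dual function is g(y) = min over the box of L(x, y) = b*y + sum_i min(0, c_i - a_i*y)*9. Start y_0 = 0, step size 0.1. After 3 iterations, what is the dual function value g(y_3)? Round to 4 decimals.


Dual ascent for LP: min 9*x1 + 11*x2, 3*x1 + 6*x2 = 7, 0 <= x_i <= 9
Step 1: y^k = 0.0, reduced costs: (9.0, 11.0)
  x^k = (0.0, 0.0), subgradient = b - a^T x = 7.0
  y^{k+1} = 0.0 + 0.1*7.0 = 0.7
Step 2: y^k = 0.7, reduced costs: (6.9, 6.8)
  x^k = (0.0, 0.0), subgradient = b - a^T x = 7.0
  y^{k+1} = 0.7 + 0.1*7.0 = 1.4
Step 3: y^k = 1.4, reduced costs: (4.8, 2.6)
  x^k = (0.0, 0.0), subgradient = b - a^T x = 7.0
  y^{k+1} = 1.4 + 0.1*7.0 = 2.1
Dual objective at y_3 = 2.1: reduced costs (2.7, -1.6), box minimizer x = (0.0, 9.0)
g(y_3) = b*y + (c1 - a1*y)*x1 + (c2 - a2*y)*x2 = 7*2.1 + 2.7*0.0 + (-1.6)*9.0 = 14.7 + 0.0 - 14.4 = 0.3


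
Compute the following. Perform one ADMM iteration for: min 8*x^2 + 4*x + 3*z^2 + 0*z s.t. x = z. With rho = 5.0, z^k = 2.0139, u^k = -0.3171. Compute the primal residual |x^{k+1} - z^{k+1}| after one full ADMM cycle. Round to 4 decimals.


ADMM iteration with rho = 5.0, z^k = 2.0139, u^k = -0.3171
Step 1: x-update.
Minimize 8*x^2 + 4*x + (5.0/2)*(x - 2.0139 - 0.3171)^2
FOC: (2*8 + 5.0)*x = -4 + 5.0*(2.0139 + 0.3171)
x^{k+1} = 0.3645
Step 2: z-update.
Minimize 3*z^2 + 0*z + (5.0/2)*(0.3645 - z - 0.3171)^2
FOC: (2*3 + 5.0)*z = 0 + 5.0*(0.3645 - 0.3171)
z^{k+1} = 0.0216
Step 3: u-update.
u^{k+1} = -0.3171 + 0.3645 - 0.0216 = 0.0259
Step 4: Primal residual = |0.3645 - 0.0216| = 0.343


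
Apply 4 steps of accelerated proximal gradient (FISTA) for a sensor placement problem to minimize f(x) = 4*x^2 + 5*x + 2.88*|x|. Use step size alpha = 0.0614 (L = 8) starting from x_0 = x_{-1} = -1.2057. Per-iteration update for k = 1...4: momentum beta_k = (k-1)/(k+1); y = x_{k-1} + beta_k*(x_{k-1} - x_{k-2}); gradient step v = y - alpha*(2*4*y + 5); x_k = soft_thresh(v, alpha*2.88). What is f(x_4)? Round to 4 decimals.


FISTA on f(x) = 4*x^2 + 5*x + 2.88*|x|
L = 8, alpha = 0.0614
Iteration 1: beta = 0.0, y = -1.2057 + 0.0*(-1.2057 + 1.2057) = -1.2057
  grad(y) = -4.6456, v = y - alpha*grad = -0.9205
  prox(v) = soft_thresh(-0.9205, 0.1768) = -0.7436
Iteration 2: beta = 0.3333, y = -0.7436 + 0.3333*(-0.7436 + 1.2057) = -0.5896
  grad(y) = 0.2832, v = y - alpha*grad = -0.607
  prox(v) = soft_thresh(-0.607, 0.1768) = -0.4302
Iteration 3: beta = 0.5, y = -0.4302 + 0.5*(-0.4302 + 0.7436) = -0.2734
  grad(y) = 2.8126, v = y - alpha*grad = -0.4461
  prox(v) = soft_thresh(-0.4461, 0.1768) = -0.2693
Iteration 4: beta = 0.6, y = -0.2693 + 0.6*(-0.2693 + 0.4302) = -0.1728
  grad(y) = 3.6179, v = y - alpha*grad = -0.3949
  prox(v) = soft_thresh(-0.3949, 0.1768) = -0.2181
f(x_4) = 4*(-0.2181)^2 + 5*(-0.2181) + 2.88*|-0.2181| = -0.2721


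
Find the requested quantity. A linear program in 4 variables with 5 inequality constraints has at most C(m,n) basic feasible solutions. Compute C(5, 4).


Each vertex corresponds to some choice of n active constraints out of m, so the number of vertices is at most C(m, n) = m! / (n!(m-n)!).
m = 5, n = 4
Numerator: 5 * 4 * 3 * 2
Denominator: 4! = 24
C(5, 4) = 5


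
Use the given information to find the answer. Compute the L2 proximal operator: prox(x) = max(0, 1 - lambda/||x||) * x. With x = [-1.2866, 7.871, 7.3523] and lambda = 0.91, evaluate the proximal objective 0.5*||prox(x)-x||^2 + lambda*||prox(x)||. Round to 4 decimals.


Step 1: Compute ||x||.
||x|| = 10.8473
Step 2: Compute scaling factor.
scale = max(0, 1 - 0.91/10.8473) = 0.9161
Step 3: prox(x) = [-1.1787, 7.2107, 6.7355]
||prox(x)|| = 9.9373
Step 4: Proximal objective.
0.5*||prox-x||^2 = 0.4141
lambda*||prox|| = 9.0429
Total = 9.457


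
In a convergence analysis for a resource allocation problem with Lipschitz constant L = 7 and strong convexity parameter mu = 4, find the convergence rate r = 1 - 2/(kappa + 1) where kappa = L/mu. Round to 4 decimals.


Step 1: Compute the condition number.
kappa = L/mu = 7/4 = 1.75
Step 2: Compute the convergence rate.
r = 1 - 2/(kappa + 1) = 1 - 2*mu/(L + mu) = (L - mu)/(L + mu) = 3/11 = 0.2727


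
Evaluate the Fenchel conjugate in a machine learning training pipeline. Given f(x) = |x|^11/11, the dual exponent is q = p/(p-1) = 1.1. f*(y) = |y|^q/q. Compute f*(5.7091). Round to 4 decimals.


The conjugate exponent q satisfies 1/p + 1/q = 1.
p = 11, so q = 11/(11 - 1) = 1.1
|y|^q = 5.7091^1.1 = 6.7955
f*(5.7091) = 6.7955 / 1.1 = 6.1778


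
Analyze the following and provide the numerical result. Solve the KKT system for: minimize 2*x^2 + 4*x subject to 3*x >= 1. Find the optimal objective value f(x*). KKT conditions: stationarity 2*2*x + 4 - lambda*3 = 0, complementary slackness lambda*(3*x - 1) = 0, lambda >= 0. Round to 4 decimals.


Step 1: Try lambda = 0 (constraint inactive).
x_unc = -4/(2*2) = -1.0
Check: 3*-1.0 = -3.0 < 1 -- violated!
Step 2: Constraint must be active: 3*x = 1
x* = 1/3 = 0.3333 (rounded; the exact value 1/3 is used below)
lambda = (2*2*(1/3) + 4)/3 = 1.7778
Step 3: Compute optimal value.
f(x*) = 2*(1/3)^2 + 4*(1/3) = 1.5556


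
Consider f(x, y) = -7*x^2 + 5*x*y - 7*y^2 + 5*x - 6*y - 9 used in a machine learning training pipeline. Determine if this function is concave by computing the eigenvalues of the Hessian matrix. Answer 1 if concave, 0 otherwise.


The Hessian of f(x,y) = -7*x^2 + 5*x*y - 7*y^2 + 5*x - 6*y - 9 is:
H = [[-14, 5], [5, -14]]
Trace = -14 - 14 = -28
Determinant = -14*-14 - (5)^2 = 171
Discriminant = (-28)^2 - 4*171 = 100.0
Eigenvalues: lambda_1 = -19.0, lambda_2 = -9.0
The function is concave.

1


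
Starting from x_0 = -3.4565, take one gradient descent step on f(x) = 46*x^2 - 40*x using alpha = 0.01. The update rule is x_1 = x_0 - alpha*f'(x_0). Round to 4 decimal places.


We compute the gradient at x_0 and apply the update.
f'(x) = 92*x - 40
f'(-3.4565) = 92*-3.4565 - 40 = -357.998
x_1 = -3.4565 - 0.01*-357.998 = 0.1235


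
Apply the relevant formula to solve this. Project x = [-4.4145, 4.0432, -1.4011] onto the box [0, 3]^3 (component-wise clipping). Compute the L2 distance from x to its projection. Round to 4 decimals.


Project each component onto [0, 3].
clip(-4.4145) = 0.0, clip(4.0432) = 3.0, clip(-1.4011) = 0.0
Projection = [0.0, 3.0, 0.0]
Squared diffs: [19.4878, 1.0883, 1.9631]
Distance = sqrt(22.5392) = 4.7475


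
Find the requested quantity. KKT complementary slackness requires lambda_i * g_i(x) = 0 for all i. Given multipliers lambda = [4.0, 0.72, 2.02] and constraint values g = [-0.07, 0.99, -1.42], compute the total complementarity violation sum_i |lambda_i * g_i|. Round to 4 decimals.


KKT complementary slackness check:
lambda_1 * g_1 = 4.0 * -0.07 = -0.28
lambda_2 * g_2 = 0.72 * 0.99 = 0.7128
lambda_3 * g_3 = 2.02 * -1.42 = -2.8684
Total violation = 0.28 + 0.7128 + 2.8684 = 3.8612


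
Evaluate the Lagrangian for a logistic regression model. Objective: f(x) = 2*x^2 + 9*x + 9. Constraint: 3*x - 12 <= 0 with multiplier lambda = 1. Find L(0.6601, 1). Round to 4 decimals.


Step 1: Evaluate f(x).
f(0.6601) = 2*0.6601^2 + 9*0.6601 + 9 = 15.8124
Step 2: Evaluate g(x).
g(0.6601) = 3*0.6601 - 12 = -10.0197
Step 3: Compute Lagrangian.
L = 15.8124 + 1*-10.0197 = 5.7927


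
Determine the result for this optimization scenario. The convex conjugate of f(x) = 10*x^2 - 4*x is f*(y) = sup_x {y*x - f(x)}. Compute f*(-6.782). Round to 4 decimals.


f*(y) = sup_x {y*x - a*x^2 - b*x} = sup_x {(y-b)*x - a*x^2}
FOC: (y - b) - 2a*x = 0 => x* = (y - b)/(2a)
x* = (-6.782 + 4)/(2*10) = -0.1391
f*(-6.782) = (y-b)^2/(4a) = (-6.782 + 4)^2/(4*10)
= 7.7395/40 = 0.1935


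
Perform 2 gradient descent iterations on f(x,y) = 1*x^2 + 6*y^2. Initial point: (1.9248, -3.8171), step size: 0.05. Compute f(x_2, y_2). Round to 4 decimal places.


Gradient descent on f(x,y) = 1*x^2 + 6*y^2.
Starting point: (1.9248, -3.8171), alpha = 0.05
Step 1: grad_x = 2*1*1.9248 = 3.8496, grad_y = 2*6*-3.8171 = -45.8052
  x_1 = 1.9248 - 0.05*3.8496 = 1.7323
  y_1 = -3.8171 - 0.05*-45.8052 = -1.5268
Step 2: grad_x = 2*1*1.7323 = 3.4646, grad_y = 2*6*-1.5268 = -18.3221
  x_2 = 1.7323 - 0.05*3.4646 = 1.5591
  y_2 = -1.5268 - 0.05*-18.3221 = -0.6107
f(1.5591, -0.6107) = 1*1.5591^2 + 6*(-0.6107)^2 = 4.6687


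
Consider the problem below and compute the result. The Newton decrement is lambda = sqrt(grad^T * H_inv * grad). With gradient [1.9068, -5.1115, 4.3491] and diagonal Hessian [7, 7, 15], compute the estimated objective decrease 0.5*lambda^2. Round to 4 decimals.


Step 1: H is diagonal, so H^(-1) * g = [0.2724, -0.7302, 0.2899].
Step 2: g^T H^(-1) g = sum_i g_i^2 / H_ii
  = (1.9068)^2/7 + (-5.1115)^2/7 + (4.3491)^2/15
  = 0.5194 + 3.7325 + 1.261 = 5.5129
Step 3: Objective decrease = 0.5 * g^T H^(-1) g = 2.7564


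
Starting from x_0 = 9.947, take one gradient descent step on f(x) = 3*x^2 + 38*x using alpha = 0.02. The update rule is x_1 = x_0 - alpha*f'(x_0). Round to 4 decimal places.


We compute the gradient at x_0 and apply the update.
f'(x) = 6*x + 38
f'(9.947) = 6*9.947 + 38 = 97.682
x_1 = 9.947 - 0.02*97.682 = 7.9934


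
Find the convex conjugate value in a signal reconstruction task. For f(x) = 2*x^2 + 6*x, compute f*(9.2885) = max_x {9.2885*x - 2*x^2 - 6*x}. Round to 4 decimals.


f*(y) = sup_x {y*x - a*x^2 - b*x} = sup_x {(y-b)*x - a*x^2}
FOC: (y - b) - 2a*x = 0 => x* = (y - b)/(2a)
x* = (9.2885 - 6)/(2*2) = 0.8221
f*(9.2885) = (y-b)^2/(4a) = (9.2885 - 6)^2/(4*2)
= 10.8142/8 = 1.3518


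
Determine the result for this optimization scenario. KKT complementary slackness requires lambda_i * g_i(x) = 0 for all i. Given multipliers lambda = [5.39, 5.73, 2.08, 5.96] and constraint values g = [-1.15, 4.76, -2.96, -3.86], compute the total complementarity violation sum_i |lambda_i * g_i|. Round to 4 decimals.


KKT complementary slackness check:
lambda_1 * g_1 = 5.39 * -1.15 = -6.1985
lambda_2 * g_2 = 5.73 * 4.76 = 27.2748
lambda_3 * g_3 = 2.08 * -2.96 = -6.1568
lambda_4 * g_4 = 5.96 * -3.86 = -23.0056
Total violation = 6.1985 + 27.2748 + 6.1568 + 23.0056 = 62.6357


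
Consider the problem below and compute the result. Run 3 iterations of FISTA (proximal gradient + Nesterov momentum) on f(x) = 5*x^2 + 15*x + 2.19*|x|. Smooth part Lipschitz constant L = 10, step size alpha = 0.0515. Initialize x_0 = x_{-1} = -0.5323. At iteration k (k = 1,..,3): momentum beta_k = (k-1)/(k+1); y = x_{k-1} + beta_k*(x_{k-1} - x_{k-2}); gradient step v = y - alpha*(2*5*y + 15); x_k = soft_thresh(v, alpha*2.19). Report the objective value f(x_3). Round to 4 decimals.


FISTA on f(x) = 5*x^2 + 15*x + 2.19*|x|
L = 10, alpha = 0.0515
Iteration 1: beta = 0.0, y = -0.5323 + 0.0*(-0.5323 + 0.5323) = -0.5323
  grad(y) = 9.677, v = y - alpha*grad = -1.0307
  prox(v) = soft_thresh(-1.0307, 0.1128) = -0.9179
Iteration 2: beta = 0.3333, y = -0.9179 + 0.3333*(-0.9179 + 0.5323) = -1.0464
  grad(y) = 4.5359, v = y - alpha*grad = -1.28
  prox(v) = soft_thresh(-1.28, 0.1128) = -1.1672
Iteration 3: beta = 0.5, y = -1.1672 + 0.5*(-1.1672 + 0.9179) = -1.2919
  grad(y) = 2.0811, v = y - alpha*grad = -1.3991
  prox(v) = soft_thresh(-1.3991, 0.1128) = -1.2863
f(x_3) = 5*(-1.2863)^2 + 15*(-1.2863) + 2.19*|-1.2863| = -8.2047


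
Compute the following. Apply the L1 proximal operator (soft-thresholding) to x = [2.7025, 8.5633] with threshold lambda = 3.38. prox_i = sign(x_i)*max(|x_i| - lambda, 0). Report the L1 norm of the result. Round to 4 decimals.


Soft-thresholding with lambda = 3.38:
prox(2.7025) = sign(2.7025)*max(|2.7025| - 3.38, 0) = 0.0
prox(8.5633) = sign(8.5633)*max(|8.5633| - 3.38, 0) = 5.1833
prox(x) = [0.0, 5.1833]
||prox(x)||_1 = 0.0 + 5.1833 = 5.1833


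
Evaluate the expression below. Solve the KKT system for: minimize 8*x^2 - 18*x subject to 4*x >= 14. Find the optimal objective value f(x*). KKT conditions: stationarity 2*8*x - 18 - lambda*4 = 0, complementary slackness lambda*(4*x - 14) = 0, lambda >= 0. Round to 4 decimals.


Step 1: Try lambda = 0 (constraint inactive).
x_unc = 18/(2*8) = 1.125
Check: 4*1.125 = 4.5 < 14 -- violated!
Step 2: Constraint must be active: 4*x = 14
x* = 14/4 = 3.5
lambda = (2*8*3.5 - 18)/4 = 9.5
Step 3: Compute optimal value.
f(x*) = 8*3.5^2 - 18*3.5 = 35.0


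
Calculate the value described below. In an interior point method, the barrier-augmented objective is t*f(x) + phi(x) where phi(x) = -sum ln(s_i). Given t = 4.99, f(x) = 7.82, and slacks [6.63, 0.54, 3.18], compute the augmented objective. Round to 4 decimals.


Step 1: Compute log-barrier.
ln values: [1.8916, -0.6162, 1.1569]
phi = -(1.8916 - 0.6162 + 1.1569) = -2.4323
Step 2: Compute augmented objective.
t*f(x) = 4.99*7.82 = 39.0218
Total = 39.0218 - 2.4323 = 36.5895


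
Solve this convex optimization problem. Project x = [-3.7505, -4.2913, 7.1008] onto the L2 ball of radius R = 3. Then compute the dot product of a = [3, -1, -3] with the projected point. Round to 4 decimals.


Step 1: Compute ||x|| (intermediates to 6 decimals).
||x|| = sqrt((-3.7505)^2 + (-4.2913)^2 + 7.1008^2) = 9.105101
Step 2: Project.
Since ||x|| > R, scale = R/||x|| = 3/9.105101 = 0.329486, proj(x) = scale * x
proj(x) = [-1.235737, -1.413923, 2.339614]
Step 3: Dot product.
a^T * proj(x) = 3*(-1.235737) - 1*(-1.413923) - 3*2.339614 = -9.3121


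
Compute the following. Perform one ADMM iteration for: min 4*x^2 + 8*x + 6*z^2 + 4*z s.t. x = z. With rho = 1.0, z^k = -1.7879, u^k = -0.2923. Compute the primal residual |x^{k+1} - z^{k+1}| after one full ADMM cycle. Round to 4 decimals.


ADMM iteration with rho = 1.0, z^k = -1.7879, u^k = -0.2923
Step 1: x-update.
Minimize 4*x^2 + 8*x + (1.0/2)*(x + 1.7879 - 0.2923)^2
FOC: (2*4 + 1.0)*x = -8 + 1.0*(-1.7879 + 0.2923)
x^{k+1} = -1.0551
Step 2: z-update.
Minimize 6*z^2 + 4*z + (1.0/2)*(-1.0551 - z - 0.2923)^2
FOC: (2*6 + 1.0)*z = -4 + 1.0*(-1.0551 - 0.2923)
z^{k+1} = -0.4113
Step 3: u-update.
u^{k+1} = -0.2923 - 1.0551 + 0.4113 = -0.936
Step 4: Primal residual = |-1.0551 + 0.4113| = 0.6437


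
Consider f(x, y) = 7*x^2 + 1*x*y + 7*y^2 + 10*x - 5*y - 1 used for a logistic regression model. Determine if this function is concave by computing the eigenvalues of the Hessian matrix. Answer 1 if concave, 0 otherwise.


The Hessian of f(x,y) = 7*x^2 + 1*x*y + 7*y^2 + 10*x - 5*y - 1 is:
H = [[14, 1], [1, 14]]
Trace = 14 + 14 = 28
Determinant = 14*14 - (1)^2 = 195
Discriminant = (28)^2 - 4*195 = 4.0
Eigenvalues: lambda_1 = 13.0, lambda_2 = 15.0
The function is not concave.

0


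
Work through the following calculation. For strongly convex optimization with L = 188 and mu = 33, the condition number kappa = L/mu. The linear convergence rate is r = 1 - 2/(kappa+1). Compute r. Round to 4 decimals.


Step 1: Compute the condition number.
kappa = L/mu = 188/33 = 5.697
Step 2: Compute the convergence rate.
r = 1 - 2/(kappa + 1) = 1 - 2*mu/(L + mu) = (L - mu)/(L + mu) = 155/221 = 0.7014


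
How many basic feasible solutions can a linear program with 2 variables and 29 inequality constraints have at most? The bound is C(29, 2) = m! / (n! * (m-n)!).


Each vertex corresponds to some choice of n active constraints out of m, so the number of vertices is at most C(m, n) = m! / (n!(m-n)!).
m = 29, n = 2
Numerator: 29 * 28
Denominator: 2! = 2
C(29, 2) = 406


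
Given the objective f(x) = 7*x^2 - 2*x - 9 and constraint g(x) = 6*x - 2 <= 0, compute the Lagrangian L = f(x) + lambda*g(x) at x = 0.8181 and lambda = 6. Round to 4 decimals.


Step 1: Evaluate f(x).
f(0.8181) = 7*0.8181^2 - 2*0.8181 - 9 = -5.9512
Step 2: Evaluate g(x).
g(0.8181) = 6*0.8181 - 2 = 2.9086
Step 3: Compute Lagrangian.
L = -5.9512 + 6*2.9086 = 11.5004


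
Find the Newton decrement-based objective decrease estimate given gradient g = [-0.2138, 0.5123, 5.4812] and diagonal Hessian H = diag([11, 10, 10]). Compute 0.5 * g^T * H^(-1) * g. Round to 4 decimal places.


Step 1: H is diagonal, so H^(-1) * g = [-0.0194, 0.0512, 0.5481].
Step 2: g^T H^(-1) g = sum_i g_i^2 / H_ii
  = (-0.2138)^2/11 + (0.5123)^2/10 + (5.4812)^2/10
  = 0.0042 + 0.0262 + 3.0044 = 3.0348
Step 3: Objective decrease = 0.5 * g^T H^(-1) g = 1.5174


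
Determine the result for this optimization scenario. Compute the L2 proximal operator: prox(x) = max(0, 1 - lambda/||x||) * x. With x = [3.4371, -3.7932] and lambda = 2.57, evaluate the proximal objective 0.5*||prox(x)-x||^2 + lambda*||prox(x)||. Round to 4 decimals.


Step 1: Compute ||x||.
||x|| = 5.1188
Step 2: Compute scaling factor.
scale = max(0, 1 - 2.57/5.1188) = 0.4979
Step 3: prox(x) = [1.7114, -1.8887]
||prox(x)|| = 2.5488
Step 4: Proximal objective.
0.5*||prox-x||^2 = 3.3025
lambda*||prox|| = 6.5504
Total = 9.8528


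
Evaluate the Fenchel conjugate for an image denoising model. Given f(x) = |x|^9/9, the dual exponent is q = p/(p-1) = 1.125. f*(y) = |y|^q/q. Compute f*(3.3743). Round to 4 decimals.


The conjugate exponent q satisfies 1/p + 1/q = 1.
p = 9, so q = 9/(9 - 1) = 1.125
|y|^q = 3.3743^1.125 = 3.9283
f*(3.3743) = 3.9283 / 1.125 = 3.4918


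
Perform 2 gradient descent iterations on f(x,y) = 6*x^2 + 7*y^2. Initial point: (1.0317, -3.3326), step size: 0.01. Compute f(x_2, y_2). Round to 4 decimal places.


Gradient descent on f(x,y) = 6*x^2 + 7*y^2.
Starting point: (1.0317, -3.3326), alpha = 0.01
Step 1: grad_x = 2*6*1.0317 = 12.3804, grad_y = 2*7*-3.3326 = -46.6564
  x_1 = 1.0317 - 0.01*12.3804 = 0.9079
  y_1 = -3.3326 - 0.01*-46.6564 = -2.866
Step 2: grad_x = 2*6*0.9079 = 10.8948, grad_y = 2*7*-2.866 = -40.1245
  x_2 = 0.9079 - 0.01*10.8948 = 0.7989
  y_2 = -2.866 - 0.01*-40.1245 = -2.4648
f(0.7989, -2.4648) = 6*0.7989^2 + 7*(-2.4648)^2 = 46.3563


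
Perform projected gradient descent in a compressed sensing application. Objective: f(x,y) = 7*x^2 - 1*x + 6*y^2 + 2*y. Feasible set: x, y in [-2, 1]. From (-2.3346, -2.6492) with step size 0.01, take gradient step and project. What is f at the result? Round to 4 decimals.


Step 1: Compute gradient at (-2.3346, -2.6492).
grad_x = 2*7*-2.3346 - 1 = -33.6844
grad_y = 2*6*-2.6492 + 2 = -29.7904
Step 2: Gradient step.
x_raw = -2.3346 - 0.01*-33.6844 = -1.9978
y_raw = -2.6492 - 0.01*-29.7904 = -2.3513
Step 3: Project onto [-2, 1].
x_proj = clip(-1.9978) = -1.9978
y_proj = clip(-2.3513) = -2.0
Step 4: Evaluate f.
f(-1.9978, -2.0) = 49.935


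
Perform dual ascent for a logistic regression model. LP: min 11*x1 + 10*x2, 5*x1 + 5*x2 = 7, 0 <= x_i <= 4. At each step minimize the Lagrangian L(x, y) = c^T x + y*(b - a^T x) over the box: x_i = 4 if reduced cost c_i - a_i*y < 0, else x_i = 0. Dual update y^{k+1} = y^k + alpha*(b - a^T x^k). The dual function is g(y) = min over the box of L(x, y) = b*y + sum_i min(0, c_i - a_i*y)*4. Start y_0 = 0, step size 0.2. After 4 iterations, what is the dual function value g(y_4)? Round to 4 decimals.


Dual ascent for LP: min 11*x1 + 10*x2, 5*x1 + 5*x2 = 7, 0 <= x_i <= 4
Step 1: y^k = 0.0, reduced costs: (11.0, 10.0)
  x^k = (0.0, 0.0), subgradient = b - a^T x = 7.0
  y^{k+1} = 0.0 + 0.2*7.0 = 1.4
Step 2: y^k = 1.4, reduced costs: (4.0, 3.0)
  x^k = (0.0, 0.0), subgradient = b - a^T x = 7.0
  y^{k+1} = 1.4 + 0.2*7.0 = 2.8
Step 3: y^k = 2.8, reduced costs: (-3.0, -4.0)
  x^k = (4.0, 4.0), subgradient = b - a^T x = -33.0
  y^{k+1} = 2.8 + 0.2*-33.0 = -3.8
Step 4: y^k = -3.8, reduced costs: (30.0, 29.0)
  x^k = (0.0, 0.0), subgradient = b - a^T x = 7.0
  y^{k+1} = -3.8 + 0.2*7.0 = -2.4
Dual objective at y_4 = -2.4: reduced costs (23.0, 22.0), box minimizer x = (0.0, 0.0)
g(y_4) = b*y + (c1 - a1*y)*x1 + (c2 - a2*y)*x2 = 7*(-2.4) + 23.0*0.0 + 22.0*0.0 = -16.8 + 0.0 + 0.0 = -16.8


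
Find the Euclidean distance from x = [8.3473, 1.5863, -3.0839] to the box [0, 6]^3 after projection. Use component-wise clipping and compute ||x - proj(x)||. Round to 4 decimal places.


Project each component onto [0, 6].
clip(8.3473) = 6.0, clip(1.5863) = 1.5863, clip(-3.0839) = 0.0
Projection = [6.0, 1.5863, 0.0]
Squared diffs: [5.5098, 0.0, 9.5104]
Distance = sqrt(15.0202) = 3.8756


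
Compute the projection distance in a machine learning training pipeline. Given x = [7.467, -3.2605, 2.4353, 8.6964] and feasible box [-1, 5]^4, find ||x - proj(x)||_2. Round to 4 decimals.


Project each component onto [-1, 5].
clip(7.467) = 5.0, clip(-3.2605) = -1.0, clip(2.4353) = 2.4353, clip(8.6964) = 5.0
Projection = [5.0, -1.0, 2.4353, 5.0]
Squared diffs: [6.0861, 5.1099, 0.0, 13.6634]
Distance = sqrt(24.8594) = 4.9859


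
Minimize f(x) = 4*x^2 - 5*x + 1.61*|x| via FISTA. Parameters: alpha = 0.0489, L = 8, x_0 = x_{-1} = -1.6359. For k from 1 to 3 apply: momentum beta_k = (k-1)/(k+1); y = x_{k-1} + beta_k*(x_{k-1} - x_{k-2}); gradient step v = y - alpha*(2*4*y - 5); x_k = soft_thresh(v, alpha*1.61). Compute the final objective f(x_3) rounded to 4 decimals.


FISTA on f(x) = 4*x^2 - 5*x + 1.61*|x|
L = 8, alpha = 0.0489
Iteration 1: beta = 0.0, y = -1.6359 + 0.0*(-1.6359 + 1.6359) = -1.6359
  grad(y) = -18.0872, v = y - alpha*grad = -0.7514
  prox(v) = soft_thresh(-0.7514, 0.0787) = -0.6727
Iteration 2: beta = 0.3333, y = -0.6727 + 0.3333*(-0.6727 + 1.6359) = -0.3516
  grad(y) = -7.8131, v = y - alpha*grad = 0.0304
  prox(v) = soft_thresh(0.0304, 0.0787) = 0.0
Iteration 3: beta = 0.5, y = 0.0 + 0.5*(0.0 + 0.6727) = 0.3364
  grad(y) = -2.3092, v = y - alpha*grad = 0.4493
  prox(v) = soft_thresh(0.4493, 0.0787) = 0.3705
f(x_3) = 4*0.3705^2 - 5*0.3705 + 1.61*|0.3705| = -0.7069


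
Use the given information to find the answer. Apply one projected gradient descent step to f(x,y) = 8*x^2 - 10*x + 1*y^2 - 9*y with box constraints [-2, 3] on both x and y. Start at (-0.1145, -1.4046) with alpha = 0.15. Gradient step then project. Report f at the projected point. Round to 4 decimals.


Step 1: Compute gradient at (-0.1145, -1.4046).
grad_x = 2*8*-0.1145 - 10 = -11.832
grad_y = 2*1*-1.4046 - 9 = -11.8092
Step 2: Gradient step.
x_raw = -0.1145 - 0.15*-11.832 = 1.6603
y_raw = -1.4046 - 0.15*-11.8092 = 0.3668
Step 3: Project onto [-2, 3].
x_proj = clip(1.6603) = 1.6603
y_proj = clip(0.3668) = 0.3668
Step 4: Evaluate f.
f(1.6603, 0.3668) = 2.2833


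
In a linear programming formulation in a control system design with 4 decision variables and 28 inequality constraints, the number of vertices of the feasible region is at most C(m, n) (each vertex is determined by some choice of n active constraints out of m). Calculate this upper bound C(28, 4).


Each vertex corresponds to some choice of n active constraints out of m, so the number of vertices is at most C(m, n) = m! / (n!(m-n)!).
m = 28, n = 4
Numerator: 28 * 27 * 26 * 25
Denominator: 4! = 24
C(28, 4) = 20475


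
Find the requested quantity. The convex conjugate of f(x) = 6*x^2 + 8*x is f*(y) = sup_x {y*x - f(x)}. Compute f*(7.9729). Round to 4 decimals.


f*(y) = sup_x {y*x - a*x^2 - b*x} = sup_x {(y-b)*x - a*x^2}
FOC: (y - b) - 2a*x = 0 => x* = (y - b)/(2a)
x* = (7.9729 - 8)/(2*6) = -0.0023
f*(7.9729) = (y-b)^2/(4a) = (7.9729 - 8)^2/(4*6)
= 0.0007/24 = 0.0


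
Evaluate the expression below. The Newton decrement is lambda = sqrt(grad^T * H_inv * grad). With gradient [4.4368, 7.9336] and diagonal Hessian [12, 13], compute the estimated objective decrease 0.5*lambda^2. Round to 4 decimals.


Step 1: H is diagonal, so H^(-1) * g = [0.3697, 0.6103].
Step 2: g^T H^(-1) g = sum_i g_i^2 / H_ii
  = (4.4368)^2/12 + (7.9336)^2/13
  = 1.6404 + 4.8417 = 6.4821
Step 3: Objective decrease = 0.5 * g^T H^(-1) g = 3.2411


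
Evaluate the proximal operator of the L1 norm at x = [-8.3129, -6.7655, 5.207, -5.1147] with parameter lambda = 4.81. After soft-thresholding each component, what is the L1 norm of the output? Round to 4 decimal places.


Soft-thresholding with lambda = 4.81:
prox(-8.3129) = sign(-8.3129)*max(|-8.3129| - 4.81, 0) = -3.5029
prox(-6.7655) = sign(-6.7655)*max(|-6.7655| - 4.81, 0) = -1.9555
prox(5.207) = sign(5.207)*max(|5.207| - 4.81, 0) = 0.397
prox(-5.1147) = sign(-5.1147)*max(|-5.1147| - 4.81, 0) = -0.3047
prox(x) = [-3.5029, -1.9555, 0.397, -0.3047]
||prox(x)||_1 = 3.5029 + 1.9555 + 0.397 + 0.3047 = 6.1601


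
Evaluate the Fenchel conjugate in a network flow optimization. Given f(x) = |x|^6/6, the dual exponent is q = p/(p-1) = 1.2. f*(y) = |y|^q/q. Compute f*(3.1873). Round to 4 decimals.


The conjugate exponent q satisfies 1/p + 1/q = 1.
p = 6, so q = 6/(6 - 1) = 1.2
|y|^q = 3.1873^1.2 = 4.0189
f*(3.1873) = 4.0189 / 1.2 = 3.3491


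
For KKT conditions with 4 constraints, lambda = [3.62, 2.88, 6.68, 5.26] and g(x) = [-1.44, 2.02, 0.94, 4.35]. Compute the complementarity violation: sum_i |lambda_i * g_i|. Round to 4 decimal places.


KKT complementary slackness check:
lambda_1 * g_1 = 3.62 * -1.44 = -5.2128
lambda_2 * g_2 = 2.88 * 2.02 = 5.8176
lambda_3 * g_3 = 6.68 * 0.94 = 6.2792
lambda_4 * g_4 = 5.26 * 4.35 = 22.881
Total violation = 5.2128 + 5.8176 + 6.2792 + 22.881 = 40.1906


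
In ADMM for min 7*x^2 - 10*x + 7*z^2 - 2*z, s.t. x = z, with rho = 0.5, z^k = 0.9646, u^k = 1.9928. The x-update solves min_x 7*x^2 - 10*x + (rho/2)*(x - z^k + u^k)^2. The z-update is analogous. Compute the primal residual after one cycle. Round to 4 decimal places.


ADMM iteration with rho = 0.5, z^k = 0.9646, u^k = 1.9928
Step 1: x-update.
Minimize 7*x^2 - 10*x + (0.5/2)*(x - 0.9646 + 1.9928)^2
FOC: (2*7 + 0.5)*x = 10 + 0.5*(0.9646 - 1.9928)
x^{k+1} = 0.6542
Step 2: z-update.
Minimize 7*z^2 - 2*z + (0.5/2)*(0.6542 - z + 1.9928)^2
FOC: (2*7 + 0.5)*z = 2 + 0.5*(0.6542 + 1.9928)
z^{k+1} = 0.2292
Step 3: u-update.
u^{k+1} = 1.9928 + 0.6542 - 0.2292 = 2.4178
Step 4: Primal residual = |0.6542 - 0.2292| = 0.425


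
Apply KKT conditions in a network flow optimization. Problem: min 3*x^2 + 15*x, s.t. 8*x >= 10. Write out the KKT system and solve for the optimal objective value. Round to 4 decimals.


Step 1: Try lambda = 0 (constraint inactive).
x_unc = -15/(2*3) = -2.5
Check: 8*-2.5 = -20.0 < 10 -- violated!
Step 2: Constraint must be active: 8*x = 10
x* = 10/8 = 1.25
lambda = (2*3*1.25 + 15)/8 = 2.8125
Step 3: Compute optimal value.
f(x*) = 3*1.25^2 + 15*1.25 = 23.4375


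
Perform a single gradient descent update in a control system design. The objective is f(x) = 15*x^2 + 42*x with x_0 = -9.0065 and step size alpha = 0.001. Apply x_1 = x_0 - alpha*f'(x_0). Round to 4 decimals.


We compute the gradient at x_0 and apply the update.
f'(x) = 30*x + 42
f'(-9.0065) = 30*-9.0065 + 42 = -228.195
x_1 = -9.0065 - 0.001*-228.195 = -8.7783


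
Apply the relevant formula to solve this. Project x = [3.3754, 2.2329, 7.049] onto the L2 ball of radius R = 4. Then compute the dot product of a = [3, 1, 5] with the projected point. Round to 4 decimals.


Step 1: Compute ||x|| (intermediates to 6 decimals).
||x|| = sqrt(3.3754^2 + 2.2329^2 + 7.049^2) = 8.128196
Step 2: Project.
Since ||x|| > R, scale = R/||x|| = 4/8.128196 = 0.492114, proj(x) = scale * x
proj(x) = [1.661082, 1.098841, 3.468912]
Step 3: Dot product.
a^T * proj(x) = 3*1.661082 + 1*1.098841 + 5*3.468912 = 23.4266


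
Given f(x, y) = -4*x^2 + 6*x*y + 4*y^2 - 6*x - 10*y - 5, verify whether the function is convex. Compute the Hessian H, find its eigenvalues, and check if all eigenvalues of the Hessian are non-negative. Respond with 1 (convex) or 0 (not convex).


The Hessian of f(x,y) = -4*x^2 + 6*x*y + 4*y^2 - 6*x - 10*y - 5 is:
H = [[-8, 6], [6, 8]]
Trace = -8 + 8 = 0
Determinant = -8*8 - (6)^2 = -100
Discriminant = (0)^2 - 4*-100 = 400.0
Eigenvalues: lambda_1 = -10.0, lambda_2 = 10.0
The function is not convex.

0


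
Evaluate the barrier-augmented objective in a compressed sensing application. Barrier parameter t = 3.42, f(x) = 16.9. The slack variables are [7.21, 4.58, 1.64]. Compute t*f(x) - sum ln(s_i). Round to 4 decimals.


Step 1: Compute log-barrier.
ln values: [1.9755, 1.5217, 0.4947]
phi = -(1.9755 + 1.5217 + 0.4947) = -3.9919
Step 2: Compute augmented objective.
t*f(x) = 3.42*16.9 = 57.798
Total = 57.798 - 3.9919 = 53.8061


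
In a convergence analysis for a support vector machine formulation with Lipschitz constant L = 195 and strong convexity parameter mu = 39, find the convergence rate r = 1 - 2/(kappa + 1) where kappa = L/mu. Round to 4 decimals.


Step 1: Compute the condition number.
kappa = L/mu = 195/39 = 5.0
Step 2: Compute the convergence rate.
r = 1 - 2/(kappa + 1) = 1 - 2*mu/(L + mu) = (L - mu)/(L + mu) = 156/234 = 0.6667


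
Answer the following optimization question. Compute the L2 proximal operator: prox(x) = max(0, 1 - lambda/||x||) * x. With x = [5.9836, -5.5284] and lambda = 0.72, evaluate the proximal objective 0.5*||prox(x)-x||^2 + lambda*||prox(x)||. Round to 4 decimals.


Step 1: Compute ||x||.
||x|| = 8.1466
Step 2: Compute scaling factor.
scale = max(0, 1 - 0.72/8.1466) = 0.9116
Step 3: prox(x) = [5.4548, -5.0398]
||prox(x)|| = 7.4266
Step 4: Proximal objective.
0.5*||prox-x||^2 = 0.2592
lambda*||prox|| = 5.3472
Total = 5.6063


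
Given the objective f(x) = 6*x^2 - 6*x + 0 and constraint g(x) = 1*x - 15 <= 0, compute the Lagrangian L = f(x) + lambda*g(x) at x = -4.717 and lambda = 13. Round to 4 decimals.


Step 1: Evaluate f(x).
f(-4.717) = 6*(-4.717)^2 - 6*(-4.717) + 0 = 161.8025
Step 2: Evaluate g(x).
g(-4.717) = 1*-4.717 - 15 = -19.717
Step 3: Compute Lagrangian.
L = 161.8025 + 13*-19.717 = -94.5185


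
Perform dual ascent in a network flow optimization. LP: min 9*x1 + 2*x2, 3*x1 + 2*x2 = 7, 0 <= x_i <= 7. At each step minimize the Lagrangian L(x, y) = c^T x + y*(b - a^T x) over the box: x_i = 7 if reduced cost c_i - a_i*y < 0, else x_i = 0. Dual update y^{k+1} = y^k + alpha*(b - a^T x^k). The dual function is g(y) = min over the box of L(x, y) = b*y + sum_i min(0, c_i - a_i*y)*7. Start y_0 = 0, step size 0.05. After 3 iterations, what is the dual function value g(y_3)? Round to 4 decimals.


Dual ascent for LP: min 9*x1 + 2*x2, 3*x1 + 2*x2 = 7, 0 <= x_i <= 7
Step 1: y^k = 0.0, reduced costs: (9.0, 2.0)
  x^k = (0.0, 0.0), subgradient = b - a^T x = 7.0
  y^{k+1} = 0.0 + 0.05*7.0 = 0.35
Step 2: y^k = 0.35, reduced costs: (7.95, 1.3)
  x^k = (0.0, 0.0), subgradient = b - a^T x = 7.0
  y^{k+1} = 0.35 + 0.05*7.0 = 0.7
Step 3: y^k = 0.7, reduced costs: (6.9, 0.6)
  x^k = (0.0, 0.0), subgradient = b - a^T x = 7.0
  y^{k+1} = 0.7 + 0.05*7.0 = 1.05
Dual objective at y_3 = 1.05: reduced costs (5.85, -0.1), box minimizer x = (0.0, 7.0)
g(y_3) = b*y + (c1 - a1*y)*x1 + (c2 - a2*y)*x2 = 7*1.05 + 5.85*0.0 + (-0.1)*7.0 = 7.35 + 0.0 - 0.7 = 6.65
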